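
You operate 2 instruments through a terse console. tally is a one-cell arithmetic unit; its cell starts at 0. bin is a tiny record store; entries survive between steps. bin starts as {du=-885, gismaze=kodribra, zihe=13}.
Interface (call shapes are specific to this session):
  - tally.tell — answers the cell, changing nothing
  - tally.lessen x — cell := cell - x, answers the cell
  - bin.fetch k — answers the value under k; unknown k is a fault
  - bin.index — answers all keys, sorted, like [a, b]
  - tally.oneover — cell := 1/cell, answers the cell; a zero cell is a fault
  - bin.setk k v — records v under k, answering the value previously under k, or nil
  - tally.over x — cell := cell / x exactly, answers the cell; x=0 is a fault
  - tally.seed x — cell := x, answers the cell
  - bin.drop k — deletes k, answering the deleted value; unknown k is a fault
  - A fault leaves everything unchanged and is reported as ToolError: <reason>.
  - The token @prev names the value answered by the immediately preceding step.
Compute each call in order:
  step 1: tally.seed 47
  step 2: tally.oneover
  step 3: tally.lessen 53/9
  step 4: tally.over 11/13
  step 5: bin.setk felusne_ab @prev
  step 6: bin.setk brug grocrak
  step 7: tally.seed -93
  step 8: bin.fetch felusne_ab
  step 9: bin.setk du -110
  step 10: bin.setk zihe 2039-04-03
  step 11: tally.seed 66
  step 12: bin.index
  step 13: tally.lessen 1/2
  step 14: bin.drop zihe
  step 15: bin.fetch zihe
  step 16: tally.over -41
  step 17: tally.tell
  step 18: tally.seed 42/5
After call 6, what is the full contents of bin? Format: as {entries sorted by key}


→ tally.seed(x='47')
← 47
→ tally.oneover()
← 1/47
→ tally.lessen(x='53/9')
← -2482/423
→ tally.over(x='11/13')
← -32266/4653
→ bin.setk(k='felusne_ab', v='@prev')
← nil
→ bin.setk(k='brug', v='grocrak')
← nil
→ tally.seed(x='-93')
← -93
→ bin.fetch(k='felusne_ab')
← -32266/4653
→ bin.setk(k='du', v='-110')
← -885
→ bin.setk(k='zihe', v='2039-04-03')
← 13
→ tally.seed(x='66')
← 66
→ bin.index()
← [brug, du, felusne_ab, gismaze, zihe]
→ tally.lessen(x='1/2')
← 131/2
→ bin.drop(k='zihe')
← 2039-04-03
→ bin.fetch(k='zihe')
← ToolError: no such key zihe
→ tally.over(x='-41')
← -131/82
→ tally.tell()
← -131/82
→ tally.seed(x='42/5')
← 42/5

Answer: {brug=grocrak, du=-885, felusne_ab=-32266/4653, gismaze=kodribra, zihe=13}


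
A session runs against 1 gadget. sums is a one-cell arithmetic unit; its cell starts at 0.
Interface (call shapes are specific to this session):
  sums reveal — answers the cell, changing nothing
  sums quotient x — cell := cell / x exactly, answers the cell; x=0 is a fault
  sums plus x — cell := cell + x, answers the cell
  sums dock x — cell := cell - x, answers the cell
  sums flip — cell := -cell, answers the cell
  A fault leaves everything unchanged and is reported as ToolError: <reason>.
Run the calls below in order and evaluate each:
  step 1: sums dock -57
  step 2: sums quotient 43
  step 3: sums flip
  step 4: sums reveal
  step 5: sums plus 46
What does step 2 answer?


$ sums dock x=-57
[out] 57
$ sums quotient x=43
[out] 57/43
$ sums flip
[out] -57/43
$ sums reveal
[out] -57/43
$ sums plus x=46
[out] 1921/43

Answer: 57/43


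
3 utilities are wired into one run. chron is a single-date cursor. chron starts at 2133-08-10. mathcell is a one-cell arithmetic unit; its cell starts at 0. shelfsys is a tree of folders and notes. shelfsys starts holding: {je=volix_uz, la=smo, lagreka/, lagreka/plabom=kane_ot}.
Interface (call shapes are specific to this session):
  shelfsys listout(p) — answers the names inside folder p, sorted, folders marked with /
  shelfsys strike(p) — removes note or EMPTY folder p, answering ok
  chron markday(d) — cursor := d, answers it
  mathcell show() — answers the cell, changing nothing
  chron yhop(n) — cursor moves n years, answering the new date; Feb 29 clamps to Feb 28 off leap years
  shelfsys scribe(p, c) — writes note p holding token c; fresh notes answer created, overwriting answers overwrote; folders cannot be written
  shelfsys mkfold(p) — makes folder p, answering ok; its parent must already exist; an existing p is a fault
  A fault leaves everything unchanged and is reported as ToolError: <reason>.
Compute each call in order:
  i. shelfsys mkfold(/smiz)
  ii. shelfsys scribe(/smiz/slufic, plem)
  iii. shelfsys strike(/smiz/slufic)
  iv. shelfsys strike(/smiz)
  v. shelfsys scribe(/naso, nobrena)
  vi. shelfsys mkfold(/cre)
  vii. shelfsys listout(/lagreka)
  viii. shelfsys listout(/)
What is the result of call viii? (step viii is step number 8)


Answer: [cre/, je, la, lagreka/, naso]

Derivation:
> shelfsys mkfold p='/smiz'
  ok
> shelfsys scribe p='/smiz/slufic' c='plem'
  created
> shelfsys strike p='/smiz/slufic'
  ok
> shelfsys strike p='/smiz'
  ok
> shelfsys scribe p='/naso' c='nobrena'
  created
> shelfsys mkfold p='/cre'
  ok
> shelfsys listout p='/lagreka'
  [plabom]
> shelfsys listout p='/'
  [cre/, je, la, lagreka/, naso]


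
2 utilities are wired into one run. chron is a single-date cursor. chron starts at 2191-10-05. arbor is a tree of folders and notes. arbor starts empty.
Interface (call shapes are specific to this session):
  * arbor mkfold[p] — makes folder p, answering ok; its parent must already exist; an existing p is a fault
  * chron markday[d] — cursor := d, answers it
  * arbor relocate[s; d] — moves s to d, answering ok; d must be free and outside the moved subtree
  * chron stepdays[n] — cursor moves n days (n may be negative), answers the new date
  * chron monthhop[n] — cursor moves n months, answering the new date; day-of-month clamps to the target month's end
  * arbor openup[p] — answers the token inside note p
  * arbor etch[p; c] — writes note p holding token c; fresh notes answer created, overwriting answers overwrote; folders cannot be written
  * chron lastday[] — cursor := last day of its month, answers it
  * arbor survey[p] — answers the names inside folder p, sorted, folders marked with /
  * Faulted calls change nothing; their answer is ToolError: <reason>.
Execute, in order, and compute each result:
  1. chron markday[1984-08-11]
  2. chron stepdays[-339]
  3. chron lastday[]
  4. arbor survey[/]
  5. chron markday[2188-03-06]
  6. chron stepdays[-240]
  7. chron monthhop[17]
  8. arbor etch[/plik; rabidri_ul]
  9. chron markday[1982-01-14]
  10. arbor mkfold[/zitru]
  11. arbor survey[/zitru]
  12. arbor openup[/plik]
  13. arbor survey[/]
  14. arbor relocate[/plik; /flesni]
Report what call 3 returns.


Answer: 1983-09-30

Derivation:
==> chron markday(d=1984-08-11)
<== 1984-08-11
==> chron stepdays(n=-339)
<== 1983-09-07
==> chron lastday()
<== 1983-09-30
==> arbor survey(p=/)
<== []
==> chron markday(d=2188-03-06)
<== 2188-03-06
==> chron stepdays(n=-240)
<== 2187-07-10
==> chron monthhop(n=17)
<== 2188-12-10
==> arbor etch(p=/plik, c=rabidri_ul)
<== created
==> chron markday(d=1982-01-14)
<== 1982-01-14
==> arbor mkfold(p=/zitru)
<== ok
==> arbor survey(p=/zitru)
<== []
==> arbor openup(p=/plik)
<== rabidri_ul
==> arbor survey(p=/)
<== [plik, zitru/]
==> arbor relocate(s=/plik, d=/flesni)
<== ok


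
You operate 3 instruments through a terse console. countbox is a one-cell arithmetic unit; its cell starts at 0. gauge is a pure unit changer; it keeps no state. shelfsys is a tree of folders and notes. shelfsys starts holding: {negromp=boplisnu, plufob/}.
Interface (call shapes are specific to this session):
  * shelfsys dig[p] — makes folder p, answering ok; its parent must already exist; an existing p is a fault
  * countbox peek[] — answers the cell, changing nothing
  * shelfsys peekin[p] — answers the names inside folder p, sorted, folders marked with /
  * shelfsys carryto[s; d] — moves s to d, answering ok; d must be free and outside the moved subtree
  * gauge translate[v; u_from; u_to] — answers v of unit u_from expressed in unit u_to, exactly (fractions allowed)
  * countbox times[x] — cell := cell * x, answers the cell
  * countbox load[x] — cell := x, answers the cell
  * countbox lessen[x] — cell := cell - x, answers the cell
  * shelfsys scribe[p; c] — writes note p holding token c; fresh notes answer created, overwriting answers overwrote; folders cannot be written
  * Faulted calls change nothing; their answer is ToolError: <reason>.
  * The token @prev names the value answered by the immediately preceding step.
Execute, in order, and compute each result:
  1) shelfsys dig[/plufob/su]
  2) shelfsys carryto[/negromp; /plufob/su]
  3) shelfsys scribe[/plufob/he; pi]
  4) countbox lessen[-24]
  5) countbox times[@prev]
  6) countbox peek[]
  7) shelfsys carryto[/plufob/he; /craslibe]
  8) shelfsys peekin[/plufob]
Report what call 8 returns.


Answer: [su/]

Derivation:
Act: shelfsys dig[p='/plufob/su']
Obs: ok
Act: shelfsys carryto[s='/negromp'; d='/plufob/su']
Obs: ToolError: exists
Act: shelfsys scribe[p='/plufob/he'; c='pi']
Obs: created
Act: countbox lessen[x='-24']
Obs: 24
Act: countbox times[x='@prev']
Obs: 576
Act: countbox peek[]
Obs: 576
Act: shelfsys carryto[s='/plufob/he'; d='/craslibe']
Obs: ok
Act: shelfsys peekin[p='/plufob']
Obs: [su/]


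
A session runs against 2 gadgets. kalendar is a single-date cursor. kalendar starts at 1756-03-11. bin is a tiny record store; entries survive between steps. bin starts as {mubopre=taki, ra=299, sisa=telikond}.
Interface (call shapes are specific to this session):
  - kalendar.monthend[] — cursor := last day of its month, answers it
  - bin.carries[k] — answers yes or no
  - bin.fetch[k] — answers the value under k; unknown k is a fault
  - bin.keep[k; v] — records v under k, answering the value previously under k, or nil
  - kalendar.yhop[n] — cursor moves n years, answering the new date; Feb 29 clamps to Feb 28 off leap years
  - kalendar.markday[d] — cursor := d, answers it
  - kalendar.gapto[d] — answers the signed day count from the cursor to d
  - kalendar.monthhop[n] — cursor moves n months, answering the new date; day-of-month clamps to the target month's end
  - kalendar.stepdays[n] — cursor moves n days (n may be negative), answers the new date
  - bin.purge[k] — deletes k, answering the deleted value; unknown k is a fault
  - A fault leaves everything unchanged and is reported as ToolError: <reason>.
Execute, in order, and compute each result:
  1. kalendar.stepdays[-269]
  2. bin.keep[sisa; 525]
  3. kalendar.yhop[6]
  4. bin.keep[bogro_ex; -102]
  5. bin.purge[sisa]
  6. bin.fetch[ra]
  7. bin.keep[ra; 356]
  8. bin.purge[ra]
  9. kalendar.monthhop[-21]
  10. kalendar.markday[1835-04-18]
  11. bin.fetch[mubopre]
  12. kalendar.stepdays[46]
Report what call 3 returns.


·→ stepdays(n→-269)
·← 1755-06-16
·→ keep(k→sisa, v→525)
·← telikond
·→ yhop(n→6)
·← 1761-06-16
·→ keep(k→bogro_ex, v→-102)
·← nil
·→ purge(k→sisa)
·← 525
·→ fetch(k→ra)
·← 299
·→ keep(k→ra, v→356)
·← 299
·→ purge(k→ra)
·← 356
·→ monthhop(n→-21)
·← 1759-09-16
·→ markday(d→1835-04-18)
·← 1835-04-18
·→ fetch(k→mubopre)
·← taki
·→ stepdays(n→46)
·← 1835-06-03

Answer: 1761-06-16


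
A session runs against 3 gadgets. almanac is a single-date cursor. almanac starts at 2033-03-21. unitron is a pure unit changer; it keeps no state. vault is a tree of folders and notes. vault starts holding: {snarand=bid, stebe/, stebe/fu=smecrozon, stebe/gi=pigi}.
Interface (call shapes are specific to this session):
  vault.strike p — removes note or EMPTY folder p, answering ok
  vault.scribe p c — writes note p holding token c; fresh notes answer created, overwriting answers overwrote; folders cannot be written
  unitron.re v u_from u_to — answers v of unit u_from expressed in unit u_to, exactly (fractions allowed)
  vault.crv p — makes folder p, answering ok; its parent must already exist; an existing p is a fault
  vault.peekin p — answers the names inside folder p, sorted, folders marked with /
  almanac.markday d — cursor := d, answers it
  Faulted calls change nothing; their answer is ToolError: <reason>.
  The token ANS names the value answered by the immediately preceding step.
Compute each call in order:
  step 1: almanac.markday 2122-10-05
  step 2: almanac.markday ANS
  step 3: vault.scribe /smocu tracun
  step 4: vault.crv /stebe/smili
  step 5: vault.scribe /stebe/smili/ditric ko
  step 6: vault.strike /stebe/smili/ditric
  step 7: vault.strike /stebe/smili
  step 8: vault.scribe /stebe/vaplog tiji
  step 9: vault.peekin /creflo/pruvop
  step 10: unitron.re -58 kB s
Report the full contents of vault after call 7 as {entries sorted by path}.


Step: almanac.markday[d=2122-10-05]
Result: 2122-10-05
Step: almanac.markday[d=ANS]
Result: 2122-10-05
Step: vault.scribe[p=/smocu; c=tracun]
Result: created
Step: vault.crv[p=/stebe/smili]
Result: ok
Step: vault.scribe[p=/stebe/smili/ditric; c=ko]
Result: created
Step: vault.strike[p=/stebe/smili/ditric]
Result: ok
Step: vault.strike[p=/stebe/smili]
Result: ok
Step: vault.scribe[p=/stebe/vaplog; c=tiji]
Result: created
Step: vault.peekin[p=/creflo/pruvop]
Result: ToolError: not found
Step: unitron.re[v=-58; u_from=kB; u_to=s]
Result: ToolError: incompatible units

Answer: {smocu=tracun, snarand=bid, stebe/, stebe/fu=smecrozon, stebe/gi=pigi}


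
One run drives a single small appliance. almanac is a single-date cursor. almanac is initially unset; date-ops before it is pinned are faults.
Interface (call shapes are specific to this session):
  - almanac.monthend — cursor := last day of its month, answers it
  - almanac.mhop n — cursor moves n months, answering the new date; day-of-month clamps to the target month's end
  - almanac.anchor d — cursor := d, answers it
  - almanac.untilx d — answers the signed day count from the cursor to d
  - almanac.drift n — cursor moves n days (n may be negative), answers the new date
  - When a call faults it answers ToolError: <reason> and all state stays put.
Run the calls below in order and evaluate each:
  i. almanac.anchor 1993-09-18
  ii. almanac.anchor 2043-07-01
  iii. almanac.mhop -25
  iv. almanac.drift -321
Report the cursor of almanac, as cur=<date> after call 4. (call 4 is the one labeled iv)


Step: almanac.anchor[1993-09-18]
Result: 1993-09-18
Step: almanac.anchor[2043-07-01]
Result: 2043-07-01
Step: almanac.mhop[-25]
Result: 2041-06-01
Step: almanac.drift[-321]
Result: 2040-07-15

Answer: cur=2040-07-15


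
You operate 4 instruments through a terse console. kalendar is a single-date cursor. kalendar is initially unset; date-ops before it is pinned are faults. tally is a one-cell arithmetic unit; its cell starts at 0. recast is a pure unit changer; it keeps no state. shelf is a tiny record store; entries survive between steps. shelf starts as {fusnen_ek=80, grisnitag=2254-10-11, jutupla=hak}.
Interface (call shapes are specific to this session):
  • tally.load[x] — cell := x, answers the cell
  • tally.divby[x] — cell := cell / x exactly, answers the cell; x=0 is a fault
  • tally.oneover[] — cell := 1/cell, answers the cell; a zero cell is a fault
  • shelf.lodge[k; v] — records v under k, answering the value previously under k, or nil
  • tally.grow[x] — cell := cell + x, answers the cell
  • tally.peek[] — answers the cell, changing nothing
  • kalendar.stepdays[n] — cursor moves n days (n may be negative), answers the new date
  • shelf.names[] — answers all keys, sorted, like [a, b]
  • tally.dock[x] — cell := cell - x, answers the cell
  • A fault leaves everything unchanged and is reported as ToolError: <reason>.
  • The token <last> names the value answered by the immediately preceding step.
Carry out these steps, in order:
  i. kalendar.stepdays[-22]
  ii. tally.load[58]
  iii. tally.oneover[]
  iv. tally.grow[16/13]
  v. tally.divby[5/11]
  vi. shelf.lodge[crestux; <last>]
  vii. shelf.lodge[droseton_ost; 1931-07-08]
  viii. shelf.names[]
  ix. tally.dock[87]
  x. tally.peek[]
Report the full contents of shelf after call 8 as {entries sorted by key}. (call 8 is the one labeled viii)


Answer: {crestux=10351/3770, droseton_ost=1931-07-08, fusnen_ek=80, grisnitag=2254-10-11, jutupla=hak}

Derivation:
// 1. kalendar.stepdays(n: -22) : ToolError: no date set
// 2. tally.load(x: 58) : 58
// 3. tally.oneover() : 1/58
// 4. tally.grow(x: 16/13) : 941/754
// 5. tally.divby(x: 5/11) : 10351/3770
// 6. shelf.lodge(k: crestux, v: <last>) : nil
// 7. shelf.lodge(k: droseton_ost, v: 1931-07-08) : nil
// 8. shelf.names() : [crestux, droseton_ost, fusnen_ek, grisnitag, jutupla]
// 9. tally.dock(x: 87) : -317639/3770
// 10. tally.peek() : -317639/3770


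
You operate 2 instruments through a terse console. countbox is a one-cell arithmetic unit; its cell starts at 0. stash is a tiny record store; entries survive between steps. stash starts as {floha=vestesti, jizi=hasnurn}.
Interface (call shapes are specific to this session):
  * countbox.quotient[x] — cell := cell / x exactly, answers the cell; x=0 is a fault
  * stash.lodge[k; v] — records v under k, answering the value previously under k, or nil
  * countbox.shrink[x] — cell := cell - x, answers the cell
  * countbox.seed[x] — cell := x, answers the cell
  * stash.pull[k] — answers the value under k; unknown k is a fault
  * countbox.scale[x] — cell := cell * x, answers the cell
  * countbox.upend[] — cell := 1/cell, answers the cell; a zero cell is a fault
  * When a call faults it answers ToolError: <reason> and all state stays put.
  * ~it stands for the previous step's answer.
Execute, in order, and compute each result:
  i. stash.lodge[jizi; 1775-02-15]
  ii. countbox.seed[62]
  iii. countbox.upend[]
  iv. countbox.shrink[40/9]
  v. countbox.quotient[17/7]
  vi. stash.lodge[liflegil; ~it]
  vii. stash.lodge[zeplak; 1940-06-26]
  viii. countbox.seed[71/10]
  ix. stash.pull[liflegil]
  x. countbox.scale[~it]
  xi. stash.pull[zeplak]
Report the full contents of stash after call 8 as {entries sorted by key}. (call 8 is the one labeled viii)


> stash.lodge jizi 1775-02-15
  hasnurn
> countbox.seed 62
  62
> countbox.upend
  1/62
> countbox.shrink 40/9
  -2471/558
> countbox.quotient 17/7
  -17297/9486
> stash.lodge liflegil ~it
  nil
> stash.lodge zeplak 1940-06-26
  nil
> countbox.seed 71/10
  71/10
> stash.pull liflegil
  -17297/9486
> countbox.scale ~it
  -1228087/94860
> stash.pull zeplak
  1940-06-26

Answer: {floha=vestesti, jizi=1775-02-15, liflegil=-17297/9486, zeplak=1940-06-26}


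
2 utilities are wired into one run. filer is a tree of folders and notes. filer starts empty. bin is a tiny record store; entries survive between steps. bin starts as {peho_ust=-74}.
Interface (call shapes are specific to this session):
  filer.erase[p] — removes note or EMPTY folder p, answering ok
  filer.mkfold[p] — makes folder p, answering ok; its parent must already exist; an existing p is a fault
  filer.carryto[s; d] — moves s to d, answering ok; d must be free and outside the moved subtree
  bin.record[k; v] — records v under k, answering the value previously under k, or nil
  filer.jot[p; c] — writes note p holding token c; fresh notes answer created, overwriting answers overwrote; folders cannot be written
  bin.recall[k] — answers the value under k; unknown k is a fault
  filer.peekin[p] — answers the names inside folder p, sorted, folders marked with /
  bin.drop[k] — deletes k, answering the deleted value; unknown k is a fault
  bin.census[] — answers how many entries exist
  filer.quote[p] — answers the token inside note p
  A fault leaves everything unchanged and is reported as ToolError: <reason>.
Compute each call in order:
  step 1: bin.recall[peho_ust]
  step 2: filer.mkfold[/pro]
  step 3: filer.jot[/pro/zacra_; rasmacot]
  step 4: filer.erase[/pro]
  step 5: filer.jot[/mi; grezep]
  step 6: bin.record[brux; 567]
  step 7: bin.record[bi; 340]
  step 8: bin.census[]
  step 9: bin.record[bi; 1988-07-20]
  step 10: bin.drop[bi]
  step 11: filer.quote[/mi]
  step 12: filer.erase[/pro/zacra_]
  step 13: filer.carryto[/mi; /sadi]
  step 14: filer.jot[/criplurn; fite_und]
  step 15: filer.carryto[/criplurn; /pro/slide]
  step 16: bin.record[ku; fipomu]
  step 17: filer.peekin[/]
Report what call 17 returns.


;; bin.recall(k='peho_ust') : -74
;; filer.mkfold(p='/pro') : ok
;; filer.jot(p='/pro/zacra_', c='rasmacot') : created
;; filer.erase(p='/pro') : ToolError: not empty
;; filer.jot(p='/mi', c='grezep') : created
;; bin.record(k='brux', v='567') : nil
;; bin.record(k='bi', v='340') : nil
;; bin.census() : 3
;; bin.record(k='bi', v='1988-07-20') : 340
;; bin.drop(k='bi') : 1988-07-20
;; filer.quote(p='/mi') : grezep
;; filer.erase(p='/pro/zacra_') : ok
;; filer.carryto(s='/mi', d='/sadi') : ok
;; filer.jot(p='/criplurn', c='fite_und') : created
;; filer.carryto(s='/criplurn', d='/pro/slide') : ok
;; bin.record(k='ku', v='fipomu') : nil
;; filer.peekin(p='/') : [pro/, sadi]

Answer: [pro/, sadi]


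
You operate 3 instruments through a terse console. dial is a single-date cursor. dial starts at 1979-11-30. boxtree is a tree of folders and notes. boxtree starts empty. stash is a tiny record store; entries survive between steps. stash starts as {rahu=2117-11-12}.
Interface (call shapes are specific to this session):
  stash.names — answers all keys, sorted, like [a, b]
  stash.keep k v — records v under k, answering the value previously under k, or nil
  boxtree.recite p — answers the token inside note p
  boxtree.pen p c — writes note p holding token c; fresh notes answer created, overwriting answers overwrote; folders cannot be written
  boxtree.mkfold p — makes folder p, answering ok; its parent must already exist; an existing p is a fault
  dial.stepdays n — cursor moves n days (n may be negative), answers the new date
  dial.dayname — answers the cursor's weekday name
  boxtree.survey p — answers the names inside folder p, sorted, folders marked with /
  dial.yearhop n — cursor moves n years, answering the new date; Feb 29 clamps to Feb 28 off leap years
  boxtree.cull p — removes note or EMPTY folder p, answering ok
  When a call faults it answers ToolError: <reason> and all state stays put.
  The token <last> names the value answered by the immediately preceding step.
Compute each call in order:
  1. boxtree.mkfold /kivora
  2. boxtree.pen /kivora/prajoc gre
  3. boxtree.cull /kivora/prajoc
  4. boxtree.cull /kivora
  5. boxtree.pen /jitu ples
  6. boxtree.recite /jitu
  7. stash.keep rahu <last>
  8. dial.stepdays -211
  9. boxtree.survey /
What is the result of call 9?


Answer: [jitu]

Derivation:
% boxtree.mkfold(/kivora) : ok
% boxtree.pen(/kivora/prajoc, gre) : created
% boxtree.cull(/kivora/prajoc) : ok
% boxtree.cull(/kivora) : ok
% boxtree.pen(/jitu, ples) : created
% boxtree.recite(/jitu) : ples
% stash.keep(rahu, <last>) : 2117-11-12
% dial.stepdays(-211) : 1979-05-03
% boxtree.survey(/) : [jitu]


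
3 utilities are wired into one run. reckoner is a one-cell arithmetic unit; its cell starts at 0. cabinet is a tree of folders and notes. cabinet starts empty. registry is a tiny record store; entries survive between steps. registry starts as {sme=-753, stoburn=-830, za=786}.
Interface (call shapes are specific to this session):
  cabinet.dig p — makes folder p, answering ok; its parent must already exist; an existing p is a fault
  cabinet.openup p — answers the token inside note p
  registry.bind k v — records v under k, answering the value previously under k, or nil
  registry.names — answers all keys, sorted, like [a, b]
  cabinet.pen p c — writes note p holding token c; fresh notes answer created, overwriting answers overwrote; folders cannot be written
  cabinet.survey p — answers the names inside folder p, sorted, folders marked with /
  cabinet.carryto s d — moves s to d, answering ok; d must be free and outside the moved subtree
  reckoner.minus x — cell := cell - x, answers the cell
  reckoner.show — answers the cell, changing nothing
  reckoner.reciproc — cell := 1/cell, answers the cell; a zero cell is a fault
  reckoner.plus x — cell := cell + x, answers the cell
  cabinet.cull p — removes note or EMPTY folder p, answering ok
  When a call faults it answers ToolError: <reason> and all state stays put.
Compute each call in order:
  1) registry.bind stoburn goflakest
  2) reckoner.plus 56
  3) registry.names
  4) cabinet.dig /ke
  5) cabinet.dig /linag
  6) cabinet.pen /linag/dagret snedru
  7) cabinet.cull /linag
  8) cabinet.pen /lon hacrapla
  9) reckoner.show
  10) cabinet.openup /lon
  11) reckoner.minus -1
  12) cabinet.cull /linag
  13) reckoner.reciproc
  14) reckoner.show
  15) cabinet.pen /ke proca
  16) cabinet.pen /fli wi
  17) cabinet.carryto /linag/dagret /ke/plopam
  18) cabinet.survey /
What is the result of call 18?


$ registry.bind k→stoburn v→goflakest
:: -830
$ reckoner.plus x→56
:: 56
$ registry.names
:: [sme, stoburn, za]
$ cabinet.dig p→/ke
:: ok
$ cabinet.dig p→/linag
:: ok
$ cabinet.pen p→/linag/dagret c→snedru
:: created
$ cabinet.cull p→/linag
:: ToolError: not empty
$ cabinet.pen p→/lon c→hacrapla
:: created
$ reckoner.show
:: 56
$ cabinet.openup p→/lon
:: hacrapla
$ reckoner.minus x→-1
:: 57
$ cabinet.cull p→/linag
:: ToolError: not empty
$ reckoner.reciproc
:: 1/57
$ reckoner.show
:: 1/57
$ cabinet.pen p→/ke c→proca
:: ToolError: is a directory
$ cabinet.pen p→/fli c→wi
:: created
$ cabinet.carryto s→/linag/dagret d→/ke/plopam
:: ok
$ cabinet.survey p→/
:: [fli, ke/, linag/, lon]

Answer: [fli, ke/, linag/, lon]


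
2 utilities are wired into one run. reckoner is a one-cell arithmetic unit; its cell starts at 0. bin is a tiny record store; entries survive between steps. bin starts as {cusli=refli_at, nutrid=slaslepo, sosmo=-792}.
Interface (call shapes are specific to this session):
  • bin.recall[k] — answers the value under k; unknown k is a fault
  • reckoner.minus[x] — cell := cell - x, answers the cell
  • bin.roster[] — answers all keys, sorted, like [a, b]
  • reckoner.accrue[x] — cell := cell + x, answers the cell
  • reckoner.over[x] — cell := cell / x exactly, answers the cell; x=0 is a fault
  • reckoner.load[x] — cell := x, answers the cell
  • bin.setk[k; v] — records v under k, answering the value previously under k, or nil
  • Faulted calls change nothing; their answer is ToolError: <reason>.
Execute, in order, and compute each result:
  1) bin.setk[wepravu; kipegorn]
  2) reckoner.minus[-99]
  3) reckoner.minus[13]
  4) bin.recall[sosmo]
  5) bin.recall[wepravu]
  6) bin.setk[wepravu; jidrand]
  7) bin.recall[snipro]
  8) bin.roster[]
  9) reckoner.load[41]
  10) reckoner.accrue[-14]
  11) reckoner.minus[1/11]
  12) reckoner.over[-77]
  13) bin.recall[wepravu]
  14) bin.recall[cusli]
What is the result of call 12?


Answer: -296/847

Derivation:
% bin.setk k→wepravu v→kipegorn
[out] nil
% reckoner.minus x→-99
[out] 99
% reckoner.minus x→13
[out] 86
% bin.recall k→sosmo
[out] -792
% bin.recall k→wepravu
[out] kipegorn
% bin.setk k→wepravu v→jidrand
[out] kipegorn
% bin.recall k→snipro
[out] ToolError: no such key snipro
% bin.roster
[out] [cusli, nutrid, sosmo, wepravu]
% reckoner.load x→41
[out] 41
% reckoner.accrue x→-14
[out] 27
% reckoner.minus x→1/11
[out] 296/11
% reckoner.over x→-77
[out] -296/847
% bin.recall k→wepravu
[out] jidrand
% bin.recall k→cusli
[out] refli_at


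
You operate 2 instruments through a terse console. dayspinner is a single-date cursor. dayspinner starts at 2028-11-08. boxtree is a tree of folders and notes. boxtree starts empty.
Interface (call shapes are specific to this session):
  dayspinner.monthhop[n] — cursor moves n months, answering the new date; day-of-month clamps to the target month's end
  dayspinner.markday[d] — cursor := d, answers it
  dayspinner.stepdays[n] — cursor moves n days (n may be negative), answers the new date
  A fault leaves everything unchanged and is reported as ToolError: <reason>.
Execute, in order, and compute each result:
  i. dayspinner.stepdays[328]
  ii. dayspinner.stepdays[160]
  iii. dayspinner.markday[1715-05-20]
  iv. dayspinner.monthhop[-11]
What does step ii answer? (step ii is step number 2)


Answer: 2030-03-11

Derivation:
% dayspinner.stepdays n→328
[out] 2029-10-02
% dayspinner.stepdays n→160
[out] 2030-03-11
% dayspinner.markday d→1715-05-20
[out] 1715-05-20
% dayspinner.monthhop n→-11
[out] 1714-06-20


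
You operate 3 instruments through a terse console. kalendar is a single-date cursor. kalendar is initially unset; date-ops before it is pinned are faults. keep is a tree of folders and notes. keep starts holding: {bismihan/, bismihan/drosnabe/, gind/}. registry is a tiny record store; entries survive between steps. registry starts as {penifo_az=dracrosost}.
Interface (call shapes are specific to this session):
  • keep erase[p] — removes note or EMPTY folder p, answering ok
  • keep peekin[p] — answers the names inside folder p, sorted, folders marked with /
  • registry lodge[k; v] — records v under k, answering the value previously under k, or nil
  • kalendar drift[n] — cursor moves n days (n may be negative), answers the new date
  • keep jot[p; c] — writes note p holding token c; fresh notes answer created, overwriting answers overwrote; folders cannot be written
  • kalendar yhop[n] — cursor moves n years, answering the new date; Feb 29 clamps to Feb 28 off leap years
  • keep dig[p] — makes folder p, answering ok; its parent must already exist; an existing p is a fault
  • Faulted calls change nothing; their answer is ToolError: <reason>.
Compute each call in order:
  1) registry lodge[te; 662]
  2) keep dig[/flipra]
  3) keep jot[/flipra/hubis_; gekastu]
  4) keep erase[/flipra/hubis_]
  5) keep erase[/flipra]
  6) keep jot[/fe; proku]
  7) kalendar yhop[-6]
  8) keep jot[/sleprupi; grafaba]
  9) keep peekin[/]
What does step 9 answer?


==> registry lodge(k='te', v='662')
<== nil
==> keep dig(p='/flipra')
<== ok
==> keep jot(p='/flipra/hubis_', c='gekastu')
<== created
==> keep erase(p='/flipra/hubis_')
<== ok
==> keep erase(p='/flipra')
<== ok
==> keep jot(p='/fe', c='proku')
<== created
==> kalendar yhop(n='-6')
<== ToolError: no date set
==> keep jot(p='/sleprupi', c='grafaba')
<== created
==> keep peekin(p='/')
<== [bismihan/, fe, gind/, sleprupi]

Answer: [bismihan/, fe, gind/, sleprupi]


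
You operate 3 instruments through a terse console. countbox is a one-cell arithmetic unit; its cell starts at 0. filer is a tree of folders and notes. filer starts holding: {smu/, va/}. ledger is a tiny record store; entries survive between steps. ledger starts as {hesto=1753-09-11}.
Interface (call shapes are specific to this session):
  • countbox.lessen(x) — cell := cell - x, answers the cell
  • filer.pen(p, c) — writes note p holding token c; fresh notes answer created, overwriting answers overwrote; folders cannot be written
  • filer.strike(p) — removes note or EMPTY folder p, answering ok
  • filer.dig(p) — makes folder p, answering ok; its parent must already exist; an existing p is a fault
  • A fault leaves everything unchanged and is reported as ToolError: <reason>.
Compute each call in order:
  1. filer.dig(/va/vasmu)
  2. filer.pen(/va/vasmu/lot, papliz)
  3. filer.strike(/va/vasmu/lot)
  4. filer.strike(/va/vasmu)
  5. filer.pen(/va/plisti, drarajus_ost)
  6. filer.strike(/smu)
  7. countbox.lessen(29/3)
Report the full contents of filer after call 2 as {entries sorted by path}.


Answer: {smu/, va/, va/vasmu/, va/vasmu/lot=papliz}

Derivation:
>>> dig /va/vasmu
:: ok
>>> pen /va/vasmu/lot papliz
:: created
>>> strike /va/vasmu/lot
:: ok
>>> strike /va/vasmu
:: ok
>>> pen /va/plisti drarajus_ost
:: created
>>> strike /smu
:: ok
>>> lessen 29/3
:: -29/3


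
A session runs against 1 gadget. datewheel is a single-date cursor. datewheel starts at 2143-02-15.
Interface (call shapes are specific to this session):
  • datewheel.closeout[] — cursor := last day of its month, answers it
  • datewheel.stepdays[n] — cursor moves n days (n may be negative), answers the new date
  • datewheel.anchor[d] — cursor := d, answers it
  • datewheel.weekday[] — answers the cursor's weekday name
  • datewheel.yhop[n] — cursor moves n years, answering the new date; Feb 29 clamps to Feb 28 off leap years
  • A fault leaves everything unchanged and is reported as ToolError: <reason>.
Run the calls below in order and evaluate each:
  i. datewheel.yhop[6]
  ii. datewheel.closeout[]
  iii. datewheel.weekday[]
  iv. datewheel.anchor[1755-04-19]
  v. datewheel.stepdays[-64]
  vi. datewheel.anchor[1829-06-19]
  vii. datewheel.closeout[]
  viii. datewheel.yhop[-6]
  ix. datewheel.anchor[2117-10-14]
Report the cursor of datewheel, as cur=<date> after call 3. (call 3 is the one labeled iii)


% datewheel.yhop n: 6
:: 2149-02-15
% datewheel.closeout
:: 2149-02-28
% datewheel.weekday
:: Friday
% datewheel.anchor d: 1755-04-19
:: 1755-04-19
% datewheel.stepdays n: -64
:: 1755-02-14
% datewheel.anchor d: 1829-06-19
:: 1829-06-19
% datewheel.closeout
:: 1829-06-30
% datewheel.yhop n: -6
:: 1823-06-30
% datewheel.anchor d: 2117-10-14
:: 2117-10-14

Answer: cur=2149-02-28


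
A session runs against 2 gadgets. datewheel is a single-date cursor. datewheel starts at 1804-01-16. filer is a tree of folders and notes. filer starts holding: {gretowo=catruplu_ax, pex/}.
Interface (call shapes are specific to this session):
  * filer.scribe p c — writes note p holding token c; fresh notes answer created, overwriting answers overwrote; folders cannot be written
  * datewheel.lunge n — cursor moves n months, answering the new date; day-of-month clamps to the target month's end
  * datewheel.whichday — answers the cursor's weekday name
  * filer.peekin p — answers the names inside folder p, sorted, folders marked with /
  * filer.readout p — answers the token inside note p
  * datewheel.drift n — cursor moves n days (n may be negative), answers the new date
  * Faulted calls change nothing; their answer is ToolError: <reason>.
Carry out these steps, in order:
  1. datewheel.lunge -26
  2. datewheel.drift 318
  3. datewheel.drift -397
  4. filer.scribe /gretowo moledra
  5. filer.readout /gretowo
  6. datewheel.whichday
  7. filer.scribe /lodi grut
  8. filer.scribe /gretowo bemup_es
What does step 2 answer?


Using lunge with n: -26, which returns 1801-11-16.
Then drift with n: 318, giving 1802-09-30.
I try drift with n: -397, → 1801-08-29.
I call scribe with p: /gretowo, c: moledra, yielding overwrote.
Now I run readout with p: /gretowo, and observe moledra.
Next I call whichday, → Saturday.
Using scribe with p: /lodi, c: grut, → created.
I invoke scribe with p: /gretowo, c: bemup_es, and observe overwrote.

Answer: 1802-09-30


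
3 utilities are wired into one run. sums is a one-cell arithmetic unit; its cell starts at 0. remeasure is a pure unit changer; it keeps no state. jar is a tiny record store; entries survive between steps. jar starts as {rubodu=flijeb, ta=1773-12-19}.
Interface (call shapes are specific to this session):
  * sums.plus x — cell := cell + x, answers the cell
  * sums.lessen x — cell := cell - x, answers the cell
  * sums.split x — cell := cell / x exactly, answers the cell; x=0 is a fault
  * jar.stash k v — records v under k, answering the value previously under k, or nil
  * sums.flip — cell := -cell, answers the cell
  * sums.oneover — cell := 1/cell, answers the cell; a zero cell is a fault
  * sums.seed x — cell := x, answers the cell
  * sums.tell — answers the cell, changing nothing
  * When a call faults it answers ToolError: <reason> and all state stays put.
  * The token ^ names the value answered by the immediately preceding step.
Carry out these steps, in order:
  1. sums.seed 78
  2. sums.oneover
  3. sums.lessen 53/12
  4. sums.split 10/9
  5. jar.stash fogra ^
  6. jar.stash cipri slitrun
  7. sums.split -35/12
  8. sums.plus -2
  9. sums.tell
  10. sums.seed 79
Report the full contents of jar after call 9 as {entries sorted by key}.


Calling sums.seed using x='78', giving 78.
I invoke sums.oneover, and see 1/78.
Using sums.lessen using x='53/12', and see -229/52.
I call sums.split using x='10/9', and get -2061/520.
I try jar.stash using k='fogra', v='^', and get nil.
Now I run jar.stash using k='cipri', v='slitrun', which returns nil.
Calling sums.split using x='-35/12', giving 6183/4550.
Then sums.plus using x='-2', → -2917/4550.
Using sums.tell(), which returns -2917/4550.
Then sums.seed using x='79': 79.

Answer: {cipri=slitrun, fogra=-2061/520, rubodu=flijeb, ta=1773-12-19}


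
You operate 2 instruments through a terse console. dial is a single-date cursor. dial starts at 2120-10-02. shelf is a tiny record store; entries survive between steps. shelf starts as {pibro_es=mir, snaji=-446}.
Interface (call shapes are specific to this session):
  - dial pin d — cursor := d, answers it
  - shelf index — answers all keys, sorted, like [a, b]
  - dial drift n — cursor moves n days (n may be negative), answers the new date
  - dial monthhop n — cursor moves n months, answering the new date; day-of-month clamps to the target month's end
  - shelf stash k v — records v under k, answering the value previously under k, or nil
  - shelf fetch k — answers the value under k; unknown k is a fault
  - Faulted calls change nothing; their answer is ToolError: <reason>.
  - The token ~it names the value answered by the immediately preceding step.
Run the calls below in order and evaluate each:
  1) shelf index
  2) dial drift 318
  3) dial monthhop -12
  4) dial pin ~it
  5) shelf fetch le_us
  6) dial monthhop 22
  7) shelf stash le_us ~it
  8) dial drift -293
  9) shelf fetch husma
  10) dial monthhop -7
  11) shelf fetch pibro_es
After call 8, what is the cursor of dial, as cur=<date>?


Answer: cur=2121-08-27

Derivation:
> shelf index
[out] [pibro_es, snaji]
> dial drift n=318
[out] 2121-08-16
> dial monthhop n=-12
[out] 2120-08-16
> dial pin d=~it
[out] 2120-08-16
> shelf fetch k=le_us
[out] ToolError: no such key le_us
> dial monthhop n=22
[out] 2122-06-16
> shelf stash k=le_us v=~it
[out] nil
> dial drift n=-293
[out] 2121-08-27
> shelf fetch k=husma
[out] ToolError: no such key husma
> dial monthhop n=-7
[out] 2121-01-27
> shelf fetch k=pibro_es
[out] mir


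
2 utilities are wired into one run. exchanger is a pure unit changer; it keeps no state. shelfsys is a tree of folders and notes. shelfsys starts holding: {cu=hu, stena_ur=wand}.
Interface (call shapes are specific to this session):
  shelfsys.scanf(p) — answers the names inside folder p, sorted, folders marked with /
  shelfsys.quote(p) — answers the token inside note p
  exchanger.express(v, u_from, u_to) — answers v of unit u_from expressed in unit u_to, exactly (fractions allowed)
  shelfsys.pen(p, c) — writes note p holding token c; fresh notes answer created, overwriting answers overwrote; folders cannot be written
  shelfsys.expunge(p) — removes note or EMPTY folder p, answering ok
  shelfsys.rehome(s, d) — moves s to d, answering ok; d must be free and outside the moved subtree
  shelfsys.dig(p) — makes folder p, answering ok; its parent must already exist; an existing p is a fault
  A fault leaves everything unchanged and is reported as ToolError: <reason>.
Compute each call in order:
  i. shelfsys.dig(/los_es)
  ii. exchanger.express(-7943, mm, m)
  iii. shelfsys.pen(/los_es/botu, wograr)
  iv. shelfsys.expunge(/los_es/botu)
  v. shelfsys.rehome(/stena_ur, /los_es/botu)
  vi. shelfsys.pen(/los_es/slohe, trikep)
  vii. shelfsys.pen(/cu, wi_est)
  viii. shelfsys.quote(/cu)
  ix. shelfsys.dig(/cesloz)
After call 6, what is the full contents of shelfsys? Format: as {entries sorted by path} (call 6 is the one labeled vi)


Answer: {cu=hu, los_es/, los_es/botu=wand, los_es/slohe=trikep}

Derivation:
% shelfsys.dig(p: /los_es) => ok
% exchanger.express(v: -7943, u_from: mm, u_to: m) => -7943/1000
% shelfsys.pen(p: /los_es/botu, c: wograr) => created
% shelfsys.expunge(p: /los_es/botu) => ok
% shelfsys.rehome(s: /stena_ur, d: /los_es/botu) => ok
% shelfsys.pen(p: /los_es/slohe, c: trikep) => created
% shelfsys.pen(p: /cu, c: wi_est) => overwrote
% shelfsys.quote(p: /cu) => wi_est
% shelfsys.dig(p: /cesloz) => ok


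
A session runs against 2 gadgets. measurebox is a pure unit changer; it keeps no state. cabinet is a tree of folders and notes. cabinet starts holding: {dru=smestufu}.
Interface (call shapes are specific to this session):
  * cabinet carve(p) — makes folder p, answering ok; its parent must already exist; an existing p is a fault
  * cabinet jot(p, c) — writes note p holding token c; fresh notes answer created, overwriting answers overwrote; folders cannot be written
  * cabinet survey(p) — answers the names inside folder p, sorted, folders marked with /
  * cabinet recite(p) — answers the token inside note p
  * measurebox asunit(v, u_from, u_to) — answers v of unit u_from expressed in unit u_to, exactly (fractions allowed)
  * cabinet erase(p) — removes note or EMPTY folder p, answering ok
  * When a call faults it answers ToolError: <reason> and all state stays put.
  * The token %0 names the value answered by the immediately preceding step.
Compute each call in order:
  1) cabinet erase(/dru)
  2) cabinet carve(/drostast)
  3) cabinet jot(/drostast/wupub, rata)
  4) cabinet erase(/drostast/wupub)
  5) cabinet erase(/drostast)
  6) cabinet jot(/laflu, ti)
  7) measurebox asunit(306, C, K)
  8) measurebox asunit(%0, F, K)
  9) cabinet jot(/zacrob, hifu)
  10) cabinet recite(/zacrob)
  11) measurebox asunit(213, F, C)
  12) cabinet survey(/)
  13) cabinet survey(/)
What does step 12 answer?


Answer: [laflu, zacrob]

Derivation:
~$ cabinet erase p→/dru
  ok
~$ cabinet carve p→/drostast
  ok
~$ cabinet jot p→/drostast/wupub c→rata
  created
~$ cabinet erase p→/drostast/wupub
  ok
~$ cabinet erase p→/drostast
  ok
~$ cabinet jot p→/laflu c→ti
  created
~$ measurebox asunit v→306 u_from→C u_to→K
  11583/20
~$ measurebox asunit v→%0 u_from→F u_to→K
  51941/90
~$ cabinet jot p→/zacrob c→hifu
  created
~$ cabinet recite p→/zacrob
  hifu
~$ measurebox asunit v→213 u_from→F u_to→C
  905/9
~$ cabinet survey p→/
  [laflu, zacrob]
~$ cabinet survey p→/
  [laflu, zacrob]
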